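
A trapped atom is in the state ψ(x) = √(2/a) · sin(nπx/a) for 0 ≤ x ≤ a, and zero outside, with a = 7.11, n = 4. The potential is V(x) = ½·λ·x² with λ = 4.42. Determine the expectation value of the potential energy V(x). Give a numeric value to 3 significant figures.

36.9

⟨V⟩ = ∫ V(x)·|ψ|² dx.
With sin²θ = (1 − cos2θ)/2 on 0 ≤ x ≤ a: ∫sin²(nπx/a) dx = a/2, ∫x·sin²(nπx/a) dx = a²/4, ∫x²·sin²(nπx/a) dx = a³·(1/6 − 1/(4n²π²)); higher powers xᵏ the same way, integrating xᵏ·cos(2nπx/a) by parts.
⟨V⟩ = 36.886.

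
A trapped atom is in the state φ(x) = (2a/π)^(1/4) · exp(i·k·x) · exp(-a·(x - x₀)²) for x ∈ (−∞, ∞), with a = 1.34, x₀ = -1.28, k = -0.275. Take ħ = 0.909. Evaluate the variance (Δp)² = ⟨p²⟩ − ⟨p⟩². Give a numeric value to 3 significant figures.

1.11

Compute ⟨p⟩ and ⟨p²⟩ separately; (Δp)² = ⟨p²⟩ − ⟨p⟩².
Gaussian moments (u = x − x₀): ∫u^(2j)·e^(−2au²) du = (2j−1)!!/(4a)^j · √(π/(2a)), odd powers integrate to 0; here √(π/(2a)) = 1.0827. Derivatives: φ′ = (ik − 2au)·φ, φ″ = ((ik − 2au)² − 2a)·φ; the odd-in-u pieces drop out.
⟨p⟩ = -0.24998 and ⟨p²⟩ = 1.1697.
(Δp)² = 1.1697 − (-0.24998)² = 1.1072.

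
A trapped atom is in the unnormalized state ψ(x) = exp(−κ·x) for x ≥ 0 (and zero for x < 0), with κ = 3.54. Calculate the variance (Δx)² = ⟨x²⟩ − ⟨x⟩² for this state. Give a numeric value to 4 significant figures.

Compute ⟨x⟩ and ⟨x²⟩ separately, then (Δx)² = ⟨x²⟩ − ⟨x⟩².
Every integrand reduces to terms xʲ·e^(−2κx) on [0, ∞); use ∫₀^∞ xʲ·e^(−2κx) dx = j!/(2κ)^(j+1).
Normalization: ∫|ψ|² dx = 0.14124.
⟨x⟩ = 0.14124 and ⟨x²⟩ = 0.039899.
(Δx)² = 0.039899 − (0.14124)² = 0.019950.

0.01995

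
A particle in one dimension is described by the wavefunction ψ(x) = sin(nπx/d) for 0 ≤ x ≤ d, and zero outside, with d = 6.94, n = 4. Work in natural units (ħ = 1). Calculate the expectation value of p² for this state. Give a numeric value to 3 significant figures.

p² ψ = −ħ² d²ψ/dx²; ⟨p²⟩ = −ħ² ∫ ψ*·ψ'' dx / ∫|ψ|² dx.
d/dx sin(nπx/d) = (nπ/d)·cos(nπx/d) and d²/dx² sin(nπx/d) = −(nπ/d)²·sin(nπx/d); on 0 ≤ x ≤ d, ∫sin²(nπx/d) dx = d/2 and ∫sin(nπx/d)·cos(nπx/d) dx = 0.
State is unnormalized: ∫|ψ|² dx = 3.4700, and ∫ψ*·(−ħ² ψ'') dx = 11.377, so ⟨p²⟩ = 11.377 / 3.4700.
⟨p²⟩ = 3.2787.

3.28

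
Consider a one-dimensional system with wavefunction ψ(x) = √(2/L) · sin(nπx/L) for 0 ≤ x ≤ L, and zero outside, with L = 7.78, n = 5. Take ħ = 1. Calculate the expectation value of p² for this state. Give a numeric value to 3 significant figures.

4.08

p² ψ = −ħ² d²ψ/dx²; ⟨p²⟩ = −ħ² ∫ ψ*·ψ'' dx.
d/dx sin(nπx/L) = (nπ/L)·cos(nπx/L) and d²/dx² sin(nπx/L) = −(nπ/L)²·sin(nπx/L); on 0 ≤ x ≤ L, ∫sin²(nπx/L) dx = L/2 and ∫sin(nπx/L)·cos(nπx/L) dx = 0.
⟨p²⟩ = 4.0764.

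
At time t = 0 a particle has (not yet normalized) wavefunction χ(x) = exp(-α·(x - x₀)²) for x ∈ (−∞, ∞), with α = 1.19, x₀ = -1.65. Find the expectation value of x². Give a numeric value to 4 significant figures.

2.933

⟨x²⟩ = ∫ x²·|χ|² dx / ∫|χ|² dx (integrals over the domain).
Gaussian moments (u = x − x₀): ∫u^(2j)·e^(−2αu²) du = (2j−1)!!/(4α)^j · √(π/(2α)), odd powers integrate to 0; here √(π/(2α)) = 1.1489.
State is unnormalized: ∫|χ|² dx = 1.1489, and ∫χ*·x²·χ dx = 3.3693, so ⟨x²⟩ = 3.3693 / 1.1489.
⟨x²⟩ = 2.9326.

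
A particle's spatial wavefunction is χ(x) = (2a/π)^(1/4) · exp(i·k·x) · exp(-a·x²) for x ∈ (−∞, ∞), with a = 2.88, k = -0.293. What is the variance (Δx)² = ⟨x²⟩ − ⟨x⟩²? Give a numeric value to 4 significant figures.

0.08681

Compute ⟨x⟩ and ⟨x²⟩ separately, then (Δx)² = ⟨x²⟩ − ⟨x⟩².
Gaussian moments: ∫x^(2j)·e^(−2ax²) dx = (2j−1)!!/(4a)^j · √(π/(2a)), odd powers integrate to 0; here √(π/(2a)) = 0.73852.
⟨x⟩ = 0.0000 and ⟨x²⟩ = 0.086806.
(Δx)² = 0.086806 − (0.0000)² = 0.086806.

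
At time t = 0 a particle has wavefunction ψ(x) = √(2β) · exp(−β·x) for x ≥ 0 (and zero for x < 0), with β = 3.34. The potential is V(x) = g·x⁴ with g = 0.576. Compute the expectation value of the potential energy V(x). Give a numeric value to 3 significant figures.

0.00694

⟨V⟩ = ∫ V(x)·|ψ|² dx.
Every integrand reduces to terms xʲ·e^(−2βx) on [0, ∞); use ∫₀^∞ xʲ·e^(−2βx) dx = j!/(2β)^(j+1).
⟨V⟩ = 0.0069427.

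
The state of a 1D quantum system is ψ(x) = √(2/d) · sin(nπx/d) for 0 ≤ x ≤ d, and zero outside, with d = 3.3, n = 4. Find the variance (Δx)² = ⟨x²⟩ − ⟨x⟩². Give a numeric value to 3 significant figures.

Compute ⟨x⟩ and ⟨x²⟩ separately, then (Δx)² = ⟨x²⟩ − ⟨x⟩².
With sin²θ = (1 − cos2θ)/2 on 0 ≤ x ≤ d: ∫sin²(nπx/d) dx = d/2, ∫x·sin²(nπx/d) dx = d²/4, ∫x²·sin²(nπx/d) dx = d³·(1/6 − 1/(4n²π²)); higher powers xᵏ the same way, integrating xᵏ·cos(2nπx/d) by parts.
⟨x⟩ = 1.6500 and ⟨x²⟩ = 3.5955.
(Δx)² = 3.5955 − (1.6500)² = 0.87302.

0.873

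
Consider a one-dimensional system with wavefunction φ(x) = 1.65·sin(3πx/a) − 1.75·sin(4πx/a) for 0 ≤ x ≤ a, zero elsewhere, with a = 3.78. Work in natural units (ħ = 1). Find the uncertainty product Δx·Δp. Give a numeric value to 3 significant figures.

2.23

Δx = √(⟨x²⟩−⟨x⟩²), Δp = √(⟨p²⟩−⟨p⟩²).
On 0 ≤ x ≤ a (j ≠ l): ∫sin²(jπx/a) dx = a/2, ∫sin(jπx/a)·sin(lπx/a) dx = 0; diagonal moments ∫x·sin²(jπx/a) dx = a²/4, ∫x²·sin²(jπx/a) dx = a³·(1/6 − 1/(4j²π²)); cross terms ∫x·sin(jπx/a)·sin(lπx/a) dx = 0 for j + l even and −4jla²/(π²(j² − l²)²) for j + l odd, ∫x²·sin(jπx/a)·sin(lπx/a) dx = (−1)^(j+l)·4jla³/(π²(j² − l²)²); higher powers the same way via product-to-sum and parts. d²/dx² sin(jπx/a) = −(jπ/a)²·sin(jπx/a); on 0 ≤ x ≤ a, ∫sin²(jπx/a) dx = a/2 and ∫sin(jπx/a)·sin(lπx/a) dx = 0 for j ≠ l, so only diagonal terms survive in ∫|φ|² and ∫φ·φ″; ∫φ·φ′ dx = [φ²/2] between the walls = 0.
Normalization: ∫|φ|² dx = 10.934.
⟨x⟩ = 2.6391, ⟨x²⟩ = 7.5324 ⇒ Δx = 0.75353.
⟨p⟩ = 0.0000, ⟨p²⟩ = 8.7764 ⇒ Δp = 2.9625.
Δx·Δp = 2.2323.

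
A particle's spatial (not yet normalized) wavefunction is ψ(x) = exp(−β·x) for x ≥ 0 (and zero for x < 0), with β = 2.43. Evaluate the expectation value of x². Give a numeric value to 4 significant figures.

⟨x²⟩ = ∫ x²·|ψ|² dx / ∫|ψ|² dx (integrals over the domain).
Every integrand reduces to terms xʲ·e^(−2βx) on [0, ∞); use ∫₀^∞ xʲ·e^(−2βx) dx = j!/(2β)^(j+1).
State is unnormalized: ∫|ψ|² dx = 0.20576, and ∫ψ*·x²·ψ dx = 0.017423, so ⟨x²⟩ = 0.017423 / 0.20576.
⟨x²⟩ = 0.084675.

0.08468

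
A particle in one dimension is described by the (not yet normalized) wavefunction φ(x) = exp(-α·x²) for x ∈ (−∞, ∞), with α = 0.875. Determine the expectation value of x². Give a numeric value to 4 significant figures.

0.2857

⟨x²⟩ = ∫ x²·|φ|² dx / ∫|φ|² dx (integrals over the domain).
Gaussian moments: ∫x^(2j)·e^(−2αx²) dx = (2j−1)!!/(4α)^j · √(π/(2α)), odd powers integrate to 0; here √(π/(2α)) = 1.3398.
State is unnormalized: ∫|φ|² dx = 1.3398, and ∫φ*·x²·φ dx = 0.38281, so ⟨x²⟩ = 0.38281 / 1.3398.
⟨x²⟩ = 0.28571.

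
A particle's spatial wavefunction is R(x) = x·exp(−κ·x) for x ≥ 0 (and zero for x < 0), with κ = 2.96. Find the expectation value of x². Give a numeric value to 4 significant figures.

0.3424

⟨x²⟩ = ∫ x²·|R|² dx / ∫|R|² dx (integrals over the domain).
Every integrand reduces to terms xʲ·e^(−2κx) on [0, ∞); use ∫₀^∞ xʲ·e^(−2κx) dx = j!/(2κ)^(j+1).
State is unnormalized: ∫|R|² dx = 0.0096397, and ∫R*·x²·R dx = 0.0033007, so ⟨x²⟩ = 0.0033007 / 0.0096397.
⟨x²⟩ = 0.34240.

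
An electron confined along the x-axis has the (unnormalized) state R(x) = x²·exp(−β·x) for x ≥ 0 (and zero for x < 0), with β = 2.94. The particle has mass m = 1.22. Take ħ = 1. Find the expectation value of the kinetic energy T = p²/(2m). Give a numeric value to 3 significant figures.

1.18

T = −(ħ²/2m) d²/dx², so ⟨T⟩ = −(ħ²/2m) ∫ R*·R'' dx / ∫|R|² dx; with m = 1.22.
Differentiate x²·exp(−β·x) with the product rule; every integrand then reduces to terms xʲ·e^(−2βx) on [0, ∞), with ∫₀^∞ xʲ·e^(−2βx) dx = j!/(2β)^(j+1).
State is unnormalized: ∫|R|² dx = 0.0034145, and ∫R*·(−ħ²/2m · R'') dx = 0.0040319, so ⟨T⟩ = 0.0040319 / 0.0034145.
⟨T⟩ = 1.1808.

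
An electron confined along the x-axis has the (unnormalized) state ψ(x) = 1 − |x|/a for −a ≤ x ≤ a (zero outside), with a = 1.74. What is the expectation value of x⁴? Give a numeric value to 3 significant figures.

0.262

⟨x⁴⟩ = ∫ x⁴·|ψ|² dx / ∫|ψ|² dx (integrals over the domain).
ψ is even, so ∫ over [−a, a] = 2∫₀ᵃ with ψ = 1 − x/a there: ∫₀ᵃ (1 − x/a)² dx = a/3, ∫₀ᵃ x²(1 − x/a)² dx = a³/30, ∫₀ᵃ x⁴(1 − x/a)² dx = a⁵/105.
State is unnormalized: ∫|ψ|² dx = 1.1600, and ∫ψ*·x⁴·ψ dx = 0.30380, so ⟨x⁴⟩ = 0.30380 / 1.1600.
⟨x⁴⟩ = 0.26190.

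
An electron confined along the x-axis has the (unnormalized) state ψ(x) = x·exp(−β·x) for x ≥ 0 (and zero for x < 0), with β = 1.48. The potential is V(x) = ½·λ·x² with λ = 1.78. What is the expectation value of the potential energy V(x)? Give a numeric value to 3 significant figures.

1.22

⟨V⟩ = ∫ V(x)·|ψ|² dx / ∫|ψ|² dx.
Every integrand reduces to terms xʲ·e^(−2βx) on [0, ∞); use ∫₀^∞ xʲ·e^(−2βx) dx = j!/(2β)^(j+1).
State is unnormalized: ∫|ψ|² dx = 0.077118, and ∫ψ*·V(x)·ψ dx = 0.094003, so ⟨V⟩ = 0.094003 / 0.077118.
⟨V⟩ = 1.2190.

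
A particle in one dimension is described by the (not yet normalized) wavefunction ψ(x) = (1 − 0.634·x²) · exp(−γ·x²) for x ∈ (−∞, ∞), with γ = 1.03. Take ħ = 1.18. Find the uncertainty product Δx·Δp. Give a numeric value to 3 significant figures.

Δx = √(⟨x²⟩−⟨x⟩²), Δp = √(⟨p²⟩−⟨p⟩²).
Expand each integrand as polynomial × e^(−2γx²) and use ∫x^(2j)·e^(−2γx²) dx = (2j−1)!!/(4γ)^j · √(π/(2γ)), odd powers → 0; here √(π/(2γ)) = 1.2349. Differentiate with the product rule, d/dx e^(−γx²) = −2γx·e^(−γx²).
Normalization: ∫|ψ|² dx = 0.94259.
⟨x⟩ = 0.0000, ⟨x²⟩ = 0.13734 ⇒ Δx = 0.37060.
⟨p⟩ = 0.0000, ⟨p²⟩ = 2.7687 ⇒ Δp = 1.6639.
Δx·Δp = 0.61666.

0.617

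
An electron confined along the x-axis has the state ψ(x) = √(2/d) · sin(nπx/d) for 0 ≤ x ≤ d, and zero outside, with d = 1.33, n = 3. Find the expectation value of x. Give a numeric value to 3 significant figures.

0.665

⟨x⟩ = ∫ x·|ψ|² dx (integrals over the domain).
With sin²θ = (1 − cos2θ)/2 on 0 ≤ x ≤ d: ∫sin²(nπx/d) dx = d/2, ∫x·sin²(nπx/d) dx = d²/4, ∫x²·sin²(nπx/d) dx = d³·(1/6 − 1/(4n²π²)); higher powers xᵏ the same way, integrating xᵏ·cos(2nπx/d) by parts.
⟨x⟩ = 0.66500.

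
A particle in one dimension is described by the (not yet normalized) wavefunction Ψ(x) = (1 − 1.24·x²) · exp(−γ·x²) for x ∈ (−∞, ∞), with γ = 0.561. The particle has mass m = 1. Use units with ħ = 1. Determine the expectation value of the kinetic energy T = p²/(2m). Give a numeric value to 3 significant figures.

T = −(ħ²/2m) d²/dx², so ⟨T⟩ = −(ħ²/2m) ∫ Ψ*·Ψ'' dx / ∫|Ψ|² dx; with m = 1.
Expand each integrand as polynomial × e^(−2γx²) and use ∫x^(2j)·e^(−2γx²) dx = (2j−1)!!/(4γ)^j · √(π/(2γ)), odd powers → 0; here √(π/(2γ)) = 1.6733. Differentiate with the product rule, d/dx e^(−γx²) = −2γx·e^(−γx²).
State is unnormalized: ∫|Ψ|² dx = 1.3569, and ∫Ψ*·(−ħ²/2m · Ψ'') dx = 1.9913, so ⟨T⟩ = 1.9913 / 1.3569.
⟨T⟩ = 1.4676.

1.47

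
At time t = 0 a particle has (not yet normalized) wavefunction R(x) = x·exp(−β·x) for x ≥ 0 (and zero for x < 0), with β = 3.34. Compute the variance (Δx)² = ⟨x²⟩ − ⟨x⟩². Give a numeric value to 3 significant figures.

Compute ⟨x⟩ and ⟨x²⟩ separately, then (Δx)² = ⟨x²⟩ − ⟨x⟩².
Every integrand reduces to terms xʲ·e^(−2βx) on [0, ∞); use ∫₀^∞ xʲ·e^(−2βx) dx = j!/(2β)^(j+1).
Normalization: ∫|R|² dx = 0.0067097.
⟨x⟩ = 0.44910 and ⟨x²⟩ = 0.26892.
(Δx)² = 0.26892 − (0.44910)² = 0.067231.

0.0672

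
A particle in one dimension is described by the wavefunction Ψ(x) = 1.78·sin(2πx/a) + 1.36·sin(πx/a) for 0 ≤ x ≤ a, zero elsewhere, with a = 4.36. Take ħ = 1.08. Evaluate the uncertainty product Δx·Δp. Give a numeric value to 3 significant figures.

Δx = √(⟨x²⟩−⟨x⟩²), Δp = √(⟨p²⟩−⟨p⟩²).
On 0 ≤ x ≤ a (j ≠ l): ∫sin²(jπx/a) dx = a/2, ∫sin(jπx/a)·sin(lπx/a) dx = 0; diagonal moments ∫x·sin²(jπx/a) dx = a²/4, ∫x²·sin²(jπx/a) dx = a³·(1/6 − 1/(4j²π²)); cross terms ∫x·sin(jπx/a)·sin(lπx/a) dx = 0 for j + l even and −4jla²/(π²(j² − l²)²) for j + l odd, ∫x²·sin(jπx/a)·sin(lπx/a) dx = (−1)^(j+l)·4jla³/(π²(j² − l²)²); higher powers the same way via product-to-sum and parts. d²/dx² sin(jπx/a) = −(jπ/a)²·sin(jπx/a); on 0 ≤ x ≤ a, ∫sin²(jπx/a) dx = a/2 and ∫sin(jπx/a)·sin(lπx/a) dx = 0 for j ≠ l, so only diagonal terms survive in ∫|Ψ|² and ∫Ψ·Ψ″; ∫Ψ·Ψ′ dx = [Ψ²/2] between the walls = 0.
Normalization: ∫|Ψ|² dx = 10.939.
⟨x⟩ = 1.4223, ⟨x²⟩ = 2.5258 ⇒ Δx = 0.70920.
⟨p⟩ = 0.0000, ⟨p²⟩ = 1.7527 ⇒ Δp = 1.3239.
Δx·Δp = 0.93891.

0.939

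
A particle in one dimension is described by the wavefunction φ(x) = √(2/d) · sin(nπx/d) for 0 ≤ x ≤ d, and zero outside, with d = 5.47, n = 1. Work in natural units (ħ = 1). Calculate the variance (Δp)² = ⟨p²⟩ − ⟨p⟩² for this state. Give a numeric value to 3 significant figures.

0.330

Compute ⟨p⟩ and ⟨p²⟩ separately; (Δp)² = ⟨p²⟩ − ⟨p⟩².
d/dx sin(nπx/d) = (nπ/d)·cos(nπx/d) and d²/dx² sin(nπx/d) = −(nπ/d)²·sin(nπx/d); on 0 ≤ x ≤ d, ∫sin²(nπx/d) dx = d/2 and ∫sin(nπx/d)·cos(nπx/d) dx = 0.
⟨p⟩ = 0.0000 and ⟨p²⟩ = 0.32986.
(Δp)² = 0.32986 − (0.0000)² = 0.32986.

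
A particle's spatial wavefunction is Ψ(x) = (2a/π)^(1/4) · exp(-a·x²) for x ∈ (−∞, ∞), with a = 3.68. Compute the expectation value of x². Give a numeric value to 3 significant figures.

⟨x²⟩ = ∫ x²·|Ψ|² dx (integrals over the domain).
Gaussian moments: ∫x^(2j)·e^(−2ax²) dx = (2j−1)!!/(4a)^j · √(π/(2a)), odd powers integrate to 0; here √(π/(2a)) = 0.65334.
⟨x²⟩ = 0.067935.

0.0679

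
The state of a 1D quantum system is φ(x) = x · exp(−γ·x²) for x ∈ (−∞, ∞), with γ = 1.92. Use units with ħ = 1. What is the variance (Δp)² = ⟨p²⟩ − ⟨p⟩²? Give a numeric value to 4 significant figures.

5.760

Compute ⟨p⟩ and ⟨p²⟩ separately; (Δp)² = ⟨p²⟩ − ⟨p⟩².
Expand each integrand as polynomial × e^(−2γx²) and use ∫x^(2j)·e^(−2γx²) dx = (2j−1)!!/(4γ)^j · √(π/(2γ)), odd powers → 0; here √(π/(2γ)) = 0.90450. Differentiate with the product rule, d/dx e^(−γx²) = −2γx·e^(−γx²).
Normalization: ∫|φ|² dx = 0.11777.
⟨p⟩ = 0.0000 and ⟨p²⟩ = 5.7600.
(Δp)² = 5.7600 − (0.0000)² = 5.7600.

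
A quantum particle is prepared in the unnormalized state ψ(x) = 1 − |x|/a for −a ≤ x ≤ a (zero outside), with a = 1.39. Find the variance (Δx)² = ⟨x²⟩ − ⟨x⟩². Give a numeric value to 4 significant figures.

0.1932

Compute ⟨x⟩ and ⟨x²⟩ separately, then (Δx)² = ⟨x²⟩ − ⟨x⟩².
ψ is even, so ∫ over [−a, a] = 2∫₀ᵃ with ψ = 1 − x/a there: ∫₀ᵃ (1 − x/a)² dx = a/3, ∫₀ᵃ x²(1 − x/a)² dx = a³/30, ∫₀ᵃ x⁴(1 − x/a)² dx = a⁵/105.
Normalization: ∫|ψ|² dx = 0.92667.
⟨x⟩ = 0.0000 and ⟨x²⟩ = 0.19321.
(Δx)² = 0.19321 − (0.0000)² = 0.19321.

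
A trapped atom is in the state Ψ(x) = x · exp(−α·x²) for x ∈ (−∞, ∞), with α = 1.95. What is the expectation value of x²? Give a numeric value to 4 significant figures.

⟨x²⟩ = ∫ x²·|Ψ|² dx / ∫|Ψ|² dx (integrals over the domain).
Expand each integrand as polynomial × e^(−2αx²) and use ∫x^(2j)·e^(−2αx²) dx = (2j−1)!!/(4α)^j · √(π/(2α)), odd powers → 0; here √(π/(2α)) = 0.89752.
State is unnormalized: ∫|Ψ|² dx = 0.11507, and ∫Ψ*·x²·Ψ dx = 0.044256, so ⟨x²⟩ = 0.044256 / 0.11507.
⟨x²⟩ = 0.38462.

0.3846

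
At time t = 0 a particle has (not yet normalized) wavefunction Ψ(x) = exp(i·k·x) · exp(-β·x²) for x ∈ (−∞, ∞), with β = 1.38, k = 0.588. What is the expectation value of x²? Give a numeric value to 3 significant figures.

⟨x²⟩ = ∫ x²·|Ψ|² dx / ∫|Ψ|² dx (integrals over the domain).
Gaussian moments: ∫x^(2j)·e^(−2βx²) dx = (2j−1)!!/(4β)^j · √(π/(2β)), odd powers integrate to 0; here √(π/(2β)) = 1.0669.
State is unnormalized: ∫|Ψ|² dx = 1.0669, and ∫Ψ*·x²·Ψ dx = 0.19328, so ⟨x²⟩ = 0.19328 / 1.0669.
⟨x²⟩ = 0.18116.

0.181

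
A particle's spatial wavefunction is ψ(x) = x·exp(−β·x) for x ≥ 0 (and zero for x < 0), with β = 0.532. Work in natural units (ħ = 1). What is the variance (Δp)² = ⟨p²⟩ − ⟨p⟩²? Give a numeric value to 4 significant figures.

0.2830

Compute ⟨p⟩ and ⟨p²⟩ separately; (Δp)² = ⟨p²⟩ − ⟨p⟩².
Differentiate x·exp(−β·x) with the product rule; every integrand then reduces to terms xʲ·e^(−2βx) on [0, ∞), with ∫₀^∞ xʲ·e^(−2βx) dx = j!/(2β)^(j+1).
Normalization: ∫|ψ|² dx = 1.6604.
⟨p⟩ = 0.0000 and ⟨p²⟩ = 0.28302.
(Δp)² = 0.28302 − (0.0000)² = 0.28302.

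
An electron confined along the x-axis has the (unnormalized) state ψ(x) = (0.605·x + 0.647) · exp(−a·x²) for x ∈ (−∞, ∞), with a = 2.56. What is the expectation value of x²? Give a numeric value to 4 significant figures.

⟨x²⟩ = ∫ x²·|ψ|² dx / ∫|ψ|² dx (integrals over the domain).
Expand each integrand as polynomial × e^(−2ax²) and use ∫x^(2j)·e^(−2ax²) dx = (2j−1)!!/(4a)^j · √(π/(2a)), odd powers → 0; here √(π/(2a)) = 0.78332.
State is unnormalized: ∫|ψ|² dx = 0.35590, and ∫ψ*·x²·ψ dx = 0.040225, so ⟨x²⟩ = 0.040225 / 0.35590.
⟨x²⟩ = 0.11302.

0.1130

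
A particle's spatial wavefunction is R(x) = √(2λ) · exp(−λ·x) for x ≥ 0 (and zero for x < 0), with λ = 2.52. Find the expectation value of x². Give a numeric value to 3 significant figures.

⟨x²⟩ = ∫ x²·|R|² dx (integrals over the domain).
Every integrand reduces to terms xʲ·e^(−2λx) on [0, ∞); use ∫₀^∞ xʲ·e^(−2λx) dx = j!/(2λ)^(j+1).
⟨x²⟩ = 0.078735.

0.0787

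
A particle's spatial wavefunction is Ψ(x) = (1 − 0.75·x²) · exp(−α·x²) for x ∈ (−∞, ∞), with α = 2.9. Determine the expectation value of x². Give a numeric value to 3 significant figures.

0.0659

⟨x²⟩ = ∫ x²·|Ψ|² dx / ∫|Ψ|² dx (integrals over the domain).
Expand each integrand as polynomial × e^(−2αx²) and use ∫x^(2j)·e^(−2αx²) dx = (2j−1)!!/(4α)^j · √(π/(2α)), odd powers → 0; here √(π/(2α)) = 0.73597.
State is unnormalized: ∫|Ψ|² dx = 0.65003, and ∫Ψ*·x²·Ψ dx = 0.042812, so ⟨x²⟩ = 0.042812 / 0.65003.
⟨x²⟩ = 0.065861.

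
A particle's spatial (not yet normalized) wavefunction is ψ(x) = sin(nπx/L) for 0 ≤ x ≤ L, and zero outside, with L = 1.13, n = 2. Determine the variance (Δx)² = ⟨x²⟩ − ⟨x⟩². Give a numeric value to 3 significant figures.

0.0902

Compute ⟨x⟩ and ⟨x²⟩ separately, then (Δx)² = ⟨x²⟩ − ⟨x⟩².
With sin²θ = (1 − cos2θ)/2 on 0 ≤ x ≤ L: ∫sin²(nπx/L) dx = L/2, ∫x·sin²(nπx/L) dx = L²/4, ∫x²·sin²(nπx/L) dx = L³·(1/6 − 1/(4n²π²)); higher powers xᵏ the same way, integrating xᵏ·cos(2nπx/L) by parts.
Normalization: ∫|ψ|² dx = 0.56500.
⟨x⟩ = 0.56500 and ⟨x²⟩ = 0.40946.
(Δx)² = 0.40946 − (0.56500)² = 0.090236.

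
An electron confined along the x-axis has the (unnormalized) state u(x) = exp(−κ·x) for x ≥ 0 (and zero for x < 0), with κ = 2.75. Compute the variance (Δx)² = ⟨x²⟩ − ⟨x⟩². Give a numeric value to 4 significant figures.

0.03306

Compute ⟨x⟩ and ⟨x²⟩ separately, then (Δx)² = ⟨x²⟩ − ⟨x⟩².
Every integrand reduces to terms xʲ·e^(−2κx) on [0, ∞); use ∫₀^∞ xʲ·e^(−2κx) dx = j!/(2κ)^(j+1).
Normalization: ∫|u|² dx = 0.18182.
⟨x⟩ = 0.18182 and ⟨x²⟩ = 0.066116.
(Δx)² = 0.066116 − (0.18182)² = 0.033058.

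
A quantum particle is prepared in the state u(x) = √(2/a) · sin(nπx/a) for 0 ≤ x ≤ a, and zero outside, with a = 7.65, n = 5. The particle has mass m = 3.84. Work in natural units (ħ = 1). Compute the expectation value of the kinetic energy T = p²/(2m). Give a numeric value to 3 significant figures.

T = −(ħ²/2m) d²/dx², so ⟨T⟩ = −(ħ²/2m) ∫ u*·u'' dx; with m = 3.84.
d/dx sin(nπx/a) = (nπ/a)·cos(nπx/a) and d²/dx² sin(nπx/a) = −(nπ/a)²·sin(nπx/a); on 0 ≤ x ≤ a, ∫sin²(nπx/a) dx = a/2 and ∫sin(nπx/a)·cos(nπx/a) dx = 0.
⟨T⟩ = 0.54898.

0.549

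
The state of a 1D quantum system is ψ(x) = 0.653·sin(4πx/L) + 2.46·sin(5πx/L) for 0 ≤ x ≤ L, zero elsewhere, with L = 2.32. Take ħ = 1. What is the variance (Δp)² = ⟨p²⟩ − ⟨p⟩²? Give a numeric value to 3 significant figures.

Compute ⟨p⟩ and ⟨p²⟩ separately; (Δp)² = ⟨p²⟩ − ⟨p⟩².
d²/dx² sin(jπx/L) = −(jπ/L)²·sin(jπx/L); on 0 ≤ x ≤ L, ∫sin²(jπx/L) dx = L/2 and ∫sin(jπx/L)·sin(lπx/L) dx = 0 for j ≠ l, so only diagonal terms survive in ∫|ψ|² and ∫ψ·ψ″; ∫ψ·ψ′ dx = [ψ²/2] between the walls = 0.
Normalization: ∫|ψ|² dx = 7.5145.
⟨p⟩ = 0.0000 and ⟨p²⟩ = 44.756.
(Δp)² = 44.756 − (0.0000)² = 44.756.

44.8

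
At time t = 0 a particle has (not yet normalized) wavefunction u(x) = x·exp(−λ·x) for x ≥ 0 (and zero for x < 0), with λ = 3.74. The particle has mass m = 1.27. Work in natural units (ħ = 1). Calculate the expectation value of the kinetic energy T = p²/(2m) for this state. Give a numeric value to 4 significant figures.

5.507

T = −(ħ²/2m) d²/dx², so ⟨T⟩ = −(ħ²/2m) ∫ u*·u'' dx / ∫|u|² dx; with m = 1.27.
Differentiate x·exp(−λ·x) with the product rule; every integrand then reduces to terms xʲ·e^(−2λx) on [0, ∞), with ∫₀^∞ xʲ·e^(−2λx) dx = j!/(2λ)^(j+1).
State is unnormalized: ∫|u|² dx = 0.0047789, and ∫u*·(−ħ²/2m · u'') dx = 0.026317, so ⟨T⟩ = 0.026317 / 0.0047789.
⟨T⟩ = 5.5069.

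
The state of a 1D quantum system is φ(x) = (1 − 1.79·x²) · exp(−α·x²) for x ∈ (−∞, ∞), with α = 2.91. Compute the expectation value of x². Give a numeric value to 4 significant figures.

0.04862

⟨x²⟩ = ∫ x²·|φ|² dx / ∫|φ|² dx (integrals over the domain).
Expand each integrand as polynomial × e^(−2αx²) and use ∫x^(2j)·e^(−2αx²) dx = (2j−1)!!/(4α)^j · √(π/(2α)), odd powers → 0; here √(π/(2α)) = 0.73471.
State is unnormalized: ∫|φ|² dx = 0.56086, and ∫φ*·x²·φ dx = 0.027270, so ⟨x²⟩ = 0.027270 / 0.56086.
⟨x²⟩ = 0.048622.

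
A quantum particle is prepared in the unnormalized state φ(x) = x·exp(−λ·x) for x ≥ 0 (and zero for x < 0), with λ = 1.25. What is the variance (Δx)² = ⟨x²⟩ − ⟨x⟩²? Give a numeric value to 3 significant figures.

Compute ⟨x⟩ and ⟨x²⟩ separately, then (Δx)² = ⟨x²⟩ − ⟨x⟩².
Every integrand reduces to terms xʲ·e^(−2λx) on [0, ∞); use ∫₀^∞ xʲ·e^(−2λx) dx = j!/(2λ)^(j+1).
Normalization: ∫|φ|² dx = 0.12800.
⟨x⟩ = 1.2000 and ⟨x²⟩ = 1.9200.
(Δx)² = 1.9200 − (1.2000)² = 0.48000.

0.480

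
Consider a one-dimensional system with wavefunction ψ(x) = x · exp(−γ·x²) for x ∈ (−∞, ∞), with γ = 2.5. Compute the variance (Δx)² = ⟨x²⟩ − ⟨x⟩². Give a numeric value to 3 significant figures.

Compute ⟨x⟩ and ⟨x²⟩ separately, then (Δx)² = ⟨x²⟩ − ⟨x⟩².
Expand each integrand as polynomial × e^(−2γx²) and use ∫x^(2j)·e^(−2γx²) dx = (2j−1)!!/(4γ)^j · √(π/(2γ)), odd powers → 0; here √(π/(2γ)) = 0.79267.
Normalization: ∫|ψ|² dx = 0.079267.
⟨x⟩ = 0.0000 and ⟨x²⟩ = 0.30000.
(Δx)² = 0.30000 − (0.0000)² = 0.30000.

0.300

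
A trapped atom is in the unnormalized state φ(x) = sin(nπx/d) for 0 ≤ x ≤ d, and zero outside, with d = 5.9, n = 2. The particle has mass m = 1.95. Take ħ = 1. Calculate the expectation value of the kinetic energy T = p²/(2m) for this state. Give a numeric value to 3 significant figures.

T = −(ħ²/2m) d²/dx², so ⟨T⟩ = −(ħ²/2m) ∫ φ*·φ'' dx / ∫|φ|² dx; with m = 1.95.
d/dx sin(nπx/d) = (nπ/d)·cos(nπx/d) and d²/dx² sin(nπx/d) = −(nπ/d)²·sin(nπx/d); on 0 ≤ x ≤ d, ∫sin²(nπx/d) dx = d/2 and ∫sin(nπx/d)·cos(nπx/d) dx = 0.
State is unnormalized: ∫|φ|² dx = 2.9500, and ∫φ*·(−ħ²/2m · φ'') dx = 0.85785, so ⟨T⟩ = 0.85785 / 2.9500.
⟨T⟩ = 0.29080.

0.291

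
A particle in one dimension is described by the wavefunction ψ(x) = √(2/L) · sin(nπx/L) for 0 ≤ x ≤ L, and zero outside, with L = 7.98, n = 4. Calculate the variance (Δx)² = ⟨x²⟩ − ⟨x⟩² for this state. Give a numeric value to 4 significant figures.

5.105

Compute ⟨x⟩ and ⟨x²⟩ separately, then (Δx)² = ⟨x²⟩ − ⟨x⟩².
With sin²θ = (1 − cos2θ)/2 on 0 ≤ x ≤ L: ∫sin²(nπx/L) dx = L/2, ∫x·sin²(nπx/L) dx = L²/4, ∫x²·sin²(nπx/L) dx = L³·(1/6 − 1/(4n²π²)); higher powers xᵏ the same way, integrating xᵏ·cos(2nπx/L) by parts.
⟨x⟩ = 3.9900 and ⟨x²⟩ = 21.025.
(Δx)² = 21.025 − (3.9900)² = 5.1051.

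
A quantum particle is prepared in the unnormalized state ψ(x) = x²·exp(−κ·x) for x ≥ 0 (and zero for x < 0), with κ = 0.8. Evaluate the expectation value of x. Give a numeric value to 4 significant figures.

3.125

⟨x⟩ = ∫ x·|ψ|² dx / ∫|ψ|² dx (integrals over the domain).
Every integrand reduces to terms xʲ·e^(−2κx) on [0, ∞); use ∫₀^∞ xʲ·e^(−2κx) dx = j!/(2κ)^(j+1).
State is unnormalized: ∫|ψ|² dx = 2.2888, and ∫ψ*·x·ψ dx = 7.1526, so ⟨x⟩ = 7.1526 / 2.2888.
⟨x⟩ = 3.1250.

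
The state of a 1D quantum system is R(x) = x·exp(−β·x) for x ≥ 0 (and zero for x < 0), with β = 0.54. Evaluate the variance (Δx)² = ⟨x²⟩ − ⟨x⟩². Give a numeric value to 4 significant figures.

2.572

Compute ⟨x⟩ and ⟨x²⟩ separately, then (Δx)² = ⟨x²⟩ − ⟨x⟩².
Every integrand reduces to terms xʲ·e^(−2βx) on [0, ∞); use ∫₀^∞ xʲ·e^(−2βx) dx = j!/(2β)^(j+1).
Normalization: ∫|R|² dx = 1.5877.
⟨x⟩ = 2.7778 and ⟨x²⟩ = 10.288.
(Δx)² = 10.288 − (2.7778)² = 2.5720.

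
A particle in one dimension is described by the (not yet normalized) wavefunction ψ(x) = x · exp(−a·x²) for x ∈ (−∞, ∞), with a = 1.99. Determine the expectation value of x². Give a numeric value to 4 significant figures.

0.3769

⟨x²⟩ = ∫ x²·|ψ|² dx / ∫|ψ|² dx (integrals over the domain).
Expand each integrand as polynomial × e^(−2ax²) and use ∫x^(2j)·e^(−2ax²) dx = (2j−1)!!/(4a)^j · √(π/(2a)), odd powers → 0; here √(π/(2a)) = 0.88845.
State is unnormalized: ∫|ψ|² dx = 0.11161, and ∫ψ*·x²·ψ dx = 0.042066, so ⟨x²⟩ = 0.042066 / 0.11161.
⟨x²⟩ = 0.37688.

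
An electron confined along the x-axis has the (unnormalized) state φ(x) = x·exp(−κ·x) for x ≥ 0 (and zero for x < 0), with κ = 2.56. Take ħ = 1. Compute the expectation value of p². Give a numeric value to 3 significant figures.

p² φ = −ħ² d²φ/dx²; ⟨p²⟩ = −ħ² ∫ φ*·φ'' dx / ∫|φ|² dx.
Differentiate x·exp(−κ·x) with the product rule; every integrand then reduces to terms xʲ·e^(−2κx) on [0, ∞), with ∫₀^∞ xʲ·e^(−2κx) dx = j!/(2κ)^(j+1).
State is unnormalized: ∫|φ|² dx = 0.014901, and ∫φ*·(−ħ² φ'') dx = 0.097656, so ⟨p²⟩ = 0.097656 / 0.014901.
⟨p²⟩ = 6.5536.

6.55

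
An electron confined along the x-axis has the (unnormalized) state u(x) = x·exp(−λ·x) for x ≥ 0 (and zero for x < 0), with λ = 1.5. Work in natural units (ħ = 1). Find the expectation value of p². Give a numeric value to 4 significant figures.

p² u = −ħ² d²u/dx²; ⟨p²⟩ = −ħ² ∫ u*·u'' dx / ∫|u|² dx.
Differentiate x·exp(−λ·x) with the product rule; every integrand then reduces to terms xʲ·e^(−2λx) on [0, ∞), with ∫₀^∞ xʲ·e^(−2λx) dx = j!/(2λ)^(j+1).
State is unnormalized: ∫|u|² dx = 0.074074, and ∫u*·(−ħ² u'') dx = 0.16667, so ⟨p²⟩ = 0.16667 / 0.074074.
⟨p²⟩ = 2.2500.

2.250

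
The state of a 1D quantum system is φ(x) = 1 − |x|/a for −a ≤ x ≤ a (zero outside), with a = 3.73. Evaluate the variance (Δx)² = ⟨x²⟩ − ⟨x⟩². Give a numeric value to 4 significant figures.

Compute ⟨x⟩ and ⟨x²⟩ separately, then (Δx)² = ⟨x²⟩ − ⟨x⟩².
φ is even, so ∫ over [−a, a] = 2∫₀ᵃ with φ = 1 − x/a there: ∫₀ᵃ (1 − x/a)² dx = a/3, ∫₀ᵃ x²(1 − x/a)² dx = a³/30, ∫₀ᵃ x⁴(1 − x/a)² dx = a⁵/105.
Normalization: ∫|φ|² dx = 2.4867.
⟨x⟩ = 0.0000 and ⟨x²⟩ = 1.3913.
(Δx)² = 1.3913 − (0.0000)² = 1.3913.

1.391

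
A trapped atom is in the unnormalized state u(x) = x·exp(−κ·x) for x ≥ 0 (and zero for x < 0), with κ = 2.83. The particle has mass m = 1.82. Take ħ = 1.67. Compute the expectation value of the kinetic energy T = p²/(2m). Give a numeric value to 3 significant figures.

T = −(ħ²/2m) d²/dx², so ⟨T⟩ = −(ħ²/2m) ∫ u*·u'' dx / ∫|u|² dx; with m = 1.82.
Differentiate x·exp(−κ·x) with the product rule; every integrand then reduces to terms xʲ·e^(−2κx) on [0, ∞), with ∫₀^∞ xʲ·e^(−2κx) dx = j!/(2κ)^(j+1).
State is unnormalized: ∫|u|² dx = 0.011030, and ∫u*·(−ħ²/2m · u'') dx = 0.067684, so ⟨T⟩ = 0.067684 / 0.011030.
⟨T⟩ = 6.1363.

6.14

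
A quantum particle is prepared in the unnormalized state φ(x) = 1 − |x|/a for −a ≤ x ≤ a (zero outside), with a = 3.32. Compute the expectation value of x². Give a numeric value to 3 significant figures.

⟨x²⟩ = ∫ x²·|φ|² dx / ∫|φ|² dx (integrals over the domain).
φ is even, so ∫ over [−a, a] = 2∫₀ᵃ with φ = 1 − x/a there: ∫₀ᵃ (1 − x/a)² dx = a/3, ∫₀ᵃ x²(1 − x/a)² dx = a³/30, ∫₀ᵃ x⁴(1 − x/a)² dx = a⁵/105.
State is unnormalized: ∫|φ|² dx = 2.2133, and ∫φ*·x²·φ dx = 2.4396, so ⟨x²⟩ = 2.4396 / 2.2133.
⟨x²⟩ = 1.1022.

1.10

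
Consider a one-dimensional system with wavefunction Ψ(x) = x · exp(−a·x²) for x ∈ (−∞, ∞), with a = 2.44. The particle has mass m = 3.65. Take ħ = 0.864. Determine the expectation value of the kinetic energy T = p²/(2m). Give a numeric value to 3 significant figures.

T = −(ħ²/2m) d²/dx², so ⟨T⟩ = −(ħ²/2m) ∫ Ψ*·Ψ'' dx / ∫|Ψ|² dx; with m = 3.65.
Expand each integrand as polynomial × e^(−2ax²) and use ∫x^(2j)·e^(−2ax²) dx = (2j−1)!!/(4a)^j · √(π/(2a)), odd powers → 0; here √(π/(2a)) = 0.80235. Differentiate with the product rule, d/dx e^(−ax²) = −2ax·e^(−ax²).
State is unnormalized: ∫|Ψ|² dx = 0.082208, and ∫Ψ*·(−ħ²/2m · Ψ'') dx = 0.061536, so ⟨T⟩ = 0.061536 / 0.082208.
⟨T⟩ = 0.74854.

0.749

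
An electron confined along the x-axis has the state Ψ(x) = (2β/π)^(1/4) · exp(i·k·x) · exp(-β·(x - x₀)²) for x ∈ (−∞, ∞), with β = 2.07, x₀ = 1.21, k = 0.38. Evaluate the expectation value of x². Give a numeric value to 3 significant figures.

⟨x²⟩ = ∫ x²·|Ψ|² dx (integrals over the domain).
Gaussian moments (u = x − x₀): ∫u^(2j)·e^(−2βu²) du = (2j−1)!!/(4β)^j · √(π/(2β)), odd powers integrate to 0; here √(π/(2β)) = 0.87111.
⟨x²⟩ = 1.5849.

1.58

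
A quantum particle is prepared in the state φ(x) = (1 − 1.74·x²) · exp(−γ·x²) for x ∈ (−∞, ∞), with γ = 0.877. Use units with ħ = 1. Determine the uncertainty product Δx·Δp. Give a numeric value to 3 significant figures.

1.69

Δx = √(⟨x²⟩−⟨x⟩²), Δp = √(⟨p²⟩−⟨p⟩²).
Expand each integrand as polynomial × e^(−2γx²) and use ∫x^(2j)·e^(−2γx²) dx = (2j−1)!!/(4γ)^j · √(π/(2γ)), odd powers → 0; here √(π/(2γ)) = 1.3383. Differentiate with the product rule, d/dx e^(−γx²) = −2γx·e^(−γx²).
Normalization: ∫|φ|² dx = 0.99846.
⟨x⟩ = 0.0000, ⟨x²⟩ = 0.65503 ⇒ Δx = 0.80934.
⟨p⟩ = 0.0000, ⟨p²⟩ = 4.3661 ⇒ Δp = 2.0895.
Δx·Δp = 1.6911.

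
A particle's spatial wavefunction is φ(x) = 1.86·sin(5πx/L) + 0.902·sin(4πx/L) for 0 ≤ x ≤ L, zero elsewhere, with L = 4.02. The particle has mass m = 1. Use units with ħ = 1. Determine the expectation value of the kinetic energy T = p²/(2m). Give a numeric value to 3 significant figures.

7.11

T = −(ħ²/2m) d²/dx², so ⟨T⟩ = −(ħ²/2m) ∫ φ*·φ'' dx / ∫|φ|² dx; with m = 1.
d²/dx² sin(jπx/L) = −(jπ/L)²·sin(jπx/L); on 0 ≤ x ≤ L, ∫sin²(jπx/L) dx = L/2 and ∫sin(jπx/L)·sin(lπx/L) dx = 0 for j ≠ l, so only diagonal terms survive in ∫|φ|² and ∫φ·φ″; ∫φ·φ′ dx = [φ²/2] between the walls = 0.
State is unnormalized: ∫|φ|² dx = 8.5891, and ∫φ*·(−ħ²/2m · φ'') dx = 61.076, so ⟨T⟩ = 61.076 / 8.5891.
⟨T⟩ = 7.1108.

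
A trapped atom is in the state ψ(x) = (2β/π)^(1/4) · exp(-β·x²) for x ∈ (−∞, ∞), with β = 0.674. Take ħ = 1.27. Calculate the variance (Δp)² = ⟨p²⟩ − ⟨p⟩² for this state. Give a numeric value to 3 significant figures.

Compute ⟨p⟩ and ⟨p²⟩ separately; (Δp)² = ⟨p²⟩ − ⟨p⟩².
Gaussian moments: ∫x^(2j)·e^(−2βx²) dx = (2j−1)!!/(4β)^j · √(π/(2β)), odd powers integrate to 0; here √(π/(2β)) = 1.5266. Derivatives: d/dx e^(−βx²) = −2βx·e^(−βx²), d²/dx² e^(−βx²) = (4β²x² − 2β)·e^(−βx²).
⟨p⟩ = 0.0000 and ⟨p²⟩ = 1.0871.
(Δp)² = 1.0871 − (0.0000)² = 1.0871.

1.09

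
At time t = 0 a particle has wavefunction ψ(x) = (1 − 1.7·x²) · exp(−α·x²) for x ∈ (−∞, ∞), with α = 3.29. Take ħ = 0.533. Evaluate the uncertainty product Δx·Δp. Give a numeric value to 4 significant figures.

0.2721

Δx = √(⟨x²⟩−⟨x⟩²), Δp = √(⟨p²⟩−⟨p⟩²).
Expand each integrand as polynomial × e^(−2αx²) and use ∫x^(2j)·e^(−2αx²) dx = (2j−1)!!/(4α)^j · √(π/(2α)), odd powers → 0; here √(π/(2α)) = 0.69097. Differentiate with the product rule, d/dx e^(−αx²) = −2αx·e^(−αx²).
Normalization: ∫|ψ|² dx = 0.54705.
⟨x⟩ = 0.0000, ⟨x²⟩ = 0.045613 ⇒ Δx = 0.21357.
⟨p⟩ = 0.0000, ⟨p²⟩ = 1.6235 ⇒ Δp = 1.2742.
Δx·Δp = 0.27212.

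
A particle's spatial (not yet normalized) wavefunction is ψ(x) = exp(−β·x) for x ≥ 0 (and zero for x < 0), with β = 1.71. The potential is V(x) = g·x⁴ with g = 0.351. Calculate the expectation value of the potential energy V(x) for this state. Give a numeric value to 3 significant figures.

⟨V⟩ = ∫ V(x)·|ψ|² dx / ∫|ψ|² dx.
Every integrand reduces to terms xʲ·e^(−2βx) on [0, ∞); use ∫₀^∞ xʲ·e^(−2βx) dx = j!/(2β)^(j+1).
State is unnormalized: ∫|ψ|² dx = 0.29240, and ∫ψ*·V(x)·ψ dx = 0.018005, so ⟨V⟩ = 0.018005 / 0.29240.
⟨V⟩ = 0.061576.

0.0616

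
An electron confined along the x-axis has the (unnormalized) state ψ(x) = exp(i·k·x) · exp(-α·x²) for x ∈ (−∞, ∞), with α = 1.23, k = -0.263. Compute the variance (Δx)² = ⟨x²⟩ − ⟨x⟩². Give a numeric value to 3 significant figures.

Compute ⟨x⟩ and ⟨x²⟩ separately, then (Δx)² = ⟨x²⟩ − ⟨x⟩².
Gaussian moments: ∫x^(2j)·e^(−2αx²) dx = (2j−1)!!/(4α)^j · √(π/(2α)), odd powers integrate to 0; here √(π/(2α)) = 1.1301.
Normalization: ∫|ψ|² dx = 1.1301.
⟨x⟩ = 0.0000 and ⟨x²⟩ = 0.20325.
(Δx)² = 0.20325 − (0.0000)² = 0.20325.

0.203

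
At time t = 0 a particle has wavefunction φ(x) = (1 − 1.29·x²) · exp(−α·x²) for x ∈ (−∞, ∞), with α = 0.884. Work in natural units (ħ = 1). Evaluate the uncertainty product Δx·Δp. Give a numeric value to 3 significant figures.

Δx = √(⟨x²⟩−⟨x⟩²), Δp = √(⟨p²⟩−⟨p⟩²).
Expand each integrand as polynomial × e^(−2αx²) and use ∫x^(2j)·e^(−2αx²) dx = (2j−1)!!/(4α)^j · √(π/(2α)), odd powers → 0; here √(π/(2α)) = 1.3330. Differentiate with the product rule, d/dx e^(−αx²) = −2αx·e^(−αx²).
Normalization: ∫|φ|² dx = 0.89264.
⟨x⟩ = 0.0000, ⟨x²⟩ = 0.34102 ⇒ Δx = 0.58397.
⟨p⟩ = 0.0000, ⟨p²⟩ = 3.5132 ⇒ Δp = 1.8744.
Δx·Δp = 1.0946.

1.09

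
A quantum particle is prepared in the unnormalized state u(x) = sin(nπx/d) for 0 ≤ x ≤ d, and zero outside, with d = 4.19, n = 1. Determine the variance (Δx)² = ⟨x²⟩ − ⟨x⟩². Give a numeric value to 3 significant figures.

Compute ⟨x⟩ and ⟨x²⟩ separately, then (Δx)² = ⟨x²⟩ − ⟨x⟩².
With sin²θ = (1 − cos2θ)/2 on 0 ≤ x ≤ d: ∫sin²(nπx/d) dx = d/2, ∫x·sin²(nπx/d) dx = d²/4, ∫x²·sin²(nπx/d) dx = d³·(1/6 − 1/(4n²π²)); higher powers xᵏ the same way, integrating xᵏ·cos(2nπx/d) by parts.
Normalization: ∫|u|² dx = 2.0950.
⟨x⟩ = 2.0950 and ⟨x²⟩ = 4.9626.
(Δx)² = 4.9626 − (2.0950)² = 0.57361.

0.574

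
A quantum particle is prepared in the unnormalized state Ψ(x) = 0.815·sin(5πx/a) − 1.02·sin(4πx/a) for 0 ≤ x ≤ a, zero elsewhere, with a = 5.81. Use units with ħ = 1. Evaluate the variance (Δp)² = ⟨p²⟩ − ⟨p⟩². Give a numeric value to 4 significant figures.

5.703

Compute ⟨p⟩ and ⟨p²⟩ separately; (Δp)² = ⟨p²⟩ − ⟨p⟩².
d²/dx² sin(jπx/a) = −(jπ/a)²·sin(jπx/a); on 0 ≤ x ≤ a, ∫sin²(jπx/a) dx = a/2 and ∫sin(jπx/a)·sin(lπx/a) dx = 0 for j ≠ l, so only diagonal terms survive in ∫|Ψ|² and ∫Ψ·Ψ″; ∫Ψ·Ψ′ dx = [Ψ²/2] between the walls = 0.
Normalization: ∫|Ψ|² dx = 4.9519.
⟨p⟩ = 0.0000 and ⟨p²⟩ = 5.7034.
(Δp)² = 5.7034 − (0.0000)² = 5.7034.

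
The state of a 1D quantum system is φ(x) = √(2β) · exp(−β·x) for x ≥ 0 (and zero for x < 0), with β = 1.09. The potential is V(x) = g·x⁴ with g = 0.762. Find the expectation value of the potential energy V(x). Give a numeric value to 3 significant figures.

⟨V⟩ = ∫ V(x)·|φ|² dx.
Every integrand reduces to terms xʲ·e^(−2βx) on [0, ∞); use ∫₀^∞ xʲ·e^(−2βx) dx = j!/(2β)^(j+1).
⟨V⟩ = 0.80973.

0.810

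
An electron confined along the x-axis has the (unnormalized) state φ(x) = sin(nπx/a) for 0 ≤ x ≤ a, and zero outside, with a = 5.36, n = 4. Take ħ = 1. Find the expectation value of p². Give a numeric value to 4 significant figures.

5.497

p² φ = −ħ² d²φ/dx²; ⟨p²⟩ = −ħ² ∫ φ*·φ'' dx / ∫|φ|² dx.
d/dx sin(nπx/a) = (nπ/a)·cos(nπx/a) and d²/dx² sin(nπx/a) = −(nπ/a)²·sin(nπx/a); on 0 ≤ x ≤ a, ∫sin²(nπx/a) dx = a/2 and ∫sin(nπx/a)·cos(nπx/a) dx = 0.
State is unnormalized: ∫|φ|² dx = 2.6800, and ∫φ*·(−ħ² φ'') dx = 14.731, so ⟨p²⟩ = 14.731 / 2.6800.
⟨p²⟩ = 5.4965.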